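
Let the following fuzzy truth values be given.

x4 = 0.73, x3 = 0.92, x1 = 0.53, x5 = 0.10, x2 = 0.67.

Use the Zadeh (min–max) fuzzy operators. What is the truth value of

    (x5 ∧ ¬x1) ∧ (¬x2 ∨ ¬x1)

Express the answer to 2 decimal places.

0.10

¬x1 = 1 − 0.53 = 0.47
x5 ∧ ¬x1 = min(a, b) on (0.10, 0.47) = 0.10
¬x2 = 1 − 0.67 = 0.33
¬x1 = 1 − 0.53 = 0.47
¬x2 ∨ ¬x1 = max(a, b) on (0.33, 0.47) = 0.47
(x5 ∧ ¬x1) ∧ (¬x2 ∨ ¬x1) = min(a, b) on (0.10, 0.47) = 0.10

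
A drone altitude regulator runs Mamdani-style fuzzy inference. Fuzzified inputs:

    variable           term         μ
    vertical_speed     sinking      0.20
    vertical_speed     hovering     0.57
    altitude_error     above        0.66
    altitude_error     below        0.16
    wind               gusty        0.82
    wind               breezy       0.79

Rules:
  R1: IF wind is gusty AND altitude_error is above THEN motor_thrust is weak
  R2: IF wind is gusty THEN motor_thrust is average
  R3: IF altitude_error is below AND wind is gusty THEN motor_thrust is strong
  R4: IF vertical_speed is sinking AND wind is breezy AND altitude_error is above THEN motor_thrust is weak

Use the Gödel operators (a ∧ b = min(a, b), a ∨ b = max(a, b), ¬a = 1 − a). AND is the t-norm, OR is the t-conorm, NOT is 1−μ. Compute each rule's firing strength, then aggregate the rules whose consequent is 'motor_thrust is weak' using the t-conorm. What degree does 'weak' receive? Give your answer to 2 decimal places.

R1: gusty=0.82, above=0.66; AND[min(a, b)] → w = 0.66
R2: gusty=0.82 → w = 0.82
R3: below=0.16, gusty=0.82; AND[min(a, b)] → w = 0.16
R4: sinking=0.20, breezy=0.79, above=0.66; AND[min(a, b)] → w = 0.20
Rules with consequent 'weak': {R1, R4} → strengths 0.66, 0.20
Aggregate via t-conorm [max(a, b)]: 0.66

0.66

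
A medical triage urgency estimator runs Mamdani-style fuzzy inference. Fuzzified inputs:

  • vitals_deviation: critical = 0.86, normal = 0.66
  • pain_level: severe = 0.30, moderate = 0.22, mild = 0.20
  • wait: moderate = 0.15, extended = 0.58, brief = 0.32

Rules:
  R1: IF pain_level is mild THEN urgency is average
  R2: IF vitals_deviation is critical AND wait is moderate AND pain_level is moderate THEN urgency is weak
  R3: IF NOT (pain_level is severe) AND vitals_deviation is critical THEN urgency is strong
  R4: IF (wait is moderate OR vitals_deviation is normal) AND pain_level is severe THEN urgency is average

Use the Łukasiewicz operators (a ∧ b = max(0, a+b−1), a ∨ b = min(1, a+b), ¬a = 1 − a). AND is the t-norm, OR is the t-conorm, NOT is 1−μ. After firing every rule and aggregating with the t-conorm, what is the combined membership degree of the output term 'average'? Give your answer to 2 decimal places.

0.31

R1: mild=0.20 → w = 0.20
R2: critical=0.86, moderate=0.15, moderate=0.22; AND[max(0, a+b−1)] → w = 0.00
R3: ¬severe=1−0.30=0.70, critical=0.86; AND[max(0, a+b−1)] → w = 0.56
R4: (moderate=0.15 OR normal=0.66) = 0.81; AND[max(0, a+b−1)] with severe=0.30 → w = 0.11
Rules with consequent 'average': {R1, R4} → strengths 0.20, 0.11
Aggregate via t-conorm [min(1, a+b)]: 0.31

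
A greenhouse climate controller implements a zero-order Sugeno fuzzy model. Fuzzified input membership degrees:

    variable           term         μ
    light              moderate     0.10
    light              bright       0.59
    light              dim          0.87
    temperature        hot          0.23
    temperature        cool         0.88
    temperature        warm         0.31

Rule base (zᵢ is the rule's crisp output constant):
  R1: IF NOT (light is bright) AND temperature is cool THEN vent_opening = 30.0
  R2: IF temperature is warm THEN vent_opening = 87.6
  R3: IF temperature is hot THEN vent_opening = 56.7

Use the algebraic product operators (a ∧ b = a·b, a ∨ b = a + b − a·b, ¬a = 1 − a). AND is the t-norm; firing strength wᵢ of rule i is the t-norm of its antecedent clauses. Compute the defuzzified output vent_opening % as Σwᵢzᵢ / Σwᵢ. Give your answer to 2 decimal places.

56.64

R1 (z=30.0): ¬bright=1−0.59=0.41, cool=0.88; AND[a·b] → w = 0.3608
R2 (z=87.6): warm=0.31 → w = 0.3100
R3 (z=56.7): hot=0.23 → w = 0.2300
Weighted average = (0.3608·30.0 + 0.3100·87.6 + 0.2300·56.7) / (0.3608 + 0.3100 + 0.2300)
  = 51.0210 / 0.9008 = 56.64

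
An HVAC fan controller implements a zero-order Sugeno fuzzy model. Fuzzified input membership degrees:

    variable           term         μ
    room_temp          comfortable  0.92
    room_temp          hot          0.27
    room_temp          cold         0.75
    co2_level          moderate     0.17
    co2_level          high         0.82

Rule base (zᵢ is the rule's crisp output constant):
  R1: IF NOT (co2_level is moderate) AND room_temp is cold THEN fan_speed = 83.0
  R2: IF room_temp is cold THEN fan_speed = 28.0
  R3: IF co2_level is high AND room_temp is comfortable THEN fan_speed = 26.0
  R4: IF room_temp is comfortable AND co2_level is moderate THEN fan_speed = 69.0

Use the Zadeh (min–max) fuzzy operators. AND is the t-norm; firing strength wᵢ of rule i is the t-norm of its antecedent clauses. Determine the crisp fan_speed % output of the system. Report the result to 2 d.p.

46.71

R1 (z=83.0): ¬moderate=1−0.17=0.83, cold=0.75; AND[min(a, b)] → w = 0.75
R2 (z=28.0): cold=0.75 → w = 0.75
R3 (z=26.0): high=0.82, comfortable=0.92; AND[min(a, b)] → w = 0.82
R4 (z=69.0): comfortable=0.92, moderate=0.17; AND[min(a, b)] → w = 0.17
Weighted average = (0.75·83.0 + 0.75·28.0 + 0.82·26.0 + 0.17·69.0) / (0.75 + 0.75 + 0.82 + 0.17)
  = 116.3000 / 2.4900 = 46.71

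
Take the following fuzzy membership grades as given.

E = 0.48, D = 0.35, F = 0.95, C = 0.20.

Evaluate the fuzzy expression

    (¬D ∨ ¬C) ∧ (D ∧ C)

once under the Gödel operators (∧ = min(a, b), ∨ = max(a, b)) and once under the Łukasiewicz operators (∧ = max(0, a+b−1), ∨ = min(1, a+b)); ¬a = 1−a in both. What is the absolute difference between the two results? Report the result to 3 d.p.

Under Gödel:
  ¬D = 1 − 0.35 = 0.65
  ¬C = 1 − 0.20 = 0.80
  ¬D ∨ ¬C = max(a, b) on (0.65, 0.80) = 0.80
  D ∧ C = min(a, b) on (0.35, 0.20) = 0.20
  (¬D ∨ ¬C) ∧ (D ∧ C) = min(a, b) on (0.80, 0.20) = 0.20
  → value = 0.2000
Under Łukasiewicz:
  ¬D = 1 − 0.35 = 0.65
  ¬C = 1 − 0.20 = 0.80
  ¬D ∨ ¬C = min(1, a+b) on (0.65, 0.80) = 1.00
  D ∧ C = max(0, a+b−1) on (0.35, 0.20) = 0.00
  (¬D ∨ ¬C) ∧ (D ∧ C) = max(0, a+b−1) on (1.00, 0.00) = 0.00
  → value = 0.0000
|0.2000 − 0.0000| = 0.200

0.200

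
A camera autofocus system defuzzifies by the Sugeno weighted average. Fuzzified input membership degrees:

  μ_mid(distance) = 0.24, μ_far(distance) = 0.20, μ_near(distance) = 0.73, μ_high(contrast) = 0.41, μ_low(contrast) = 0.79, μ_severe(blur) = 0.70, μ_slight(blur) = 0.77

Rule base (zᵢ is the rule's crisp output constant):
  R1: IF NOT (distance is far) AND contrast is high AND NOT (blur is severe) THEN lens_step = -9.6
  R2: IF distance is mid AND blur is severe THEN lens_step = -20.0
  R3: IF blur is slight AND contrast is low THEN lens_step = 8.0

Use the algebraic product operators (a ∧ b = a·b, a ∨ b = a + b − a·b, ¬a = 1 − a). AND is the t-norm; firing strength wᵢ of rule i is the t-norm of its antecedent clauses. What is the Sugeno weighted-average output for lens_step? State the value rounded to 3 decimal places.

R1 (z=-9.6): ¬far=1−0.20=0.80, high=0.41, ¬severe=1−0.70=0.30; AND[a·b] → w = 0.0984
R2 (z=-20.0): mid=0.24, severe=0.70; AND[a·b] → w = 0.1680
R3 (z=8.0): slight=0.77, low=0.79; AND[a·b] → w = 0.6083
Weighted average = (0.0984·-9.6 + 0.1680·-20.0 + 0.6083·8.0) / (0.0984 + 0.1680 + 0.6083)
  = 0.5618 / 0.8747 = 0.642

0.642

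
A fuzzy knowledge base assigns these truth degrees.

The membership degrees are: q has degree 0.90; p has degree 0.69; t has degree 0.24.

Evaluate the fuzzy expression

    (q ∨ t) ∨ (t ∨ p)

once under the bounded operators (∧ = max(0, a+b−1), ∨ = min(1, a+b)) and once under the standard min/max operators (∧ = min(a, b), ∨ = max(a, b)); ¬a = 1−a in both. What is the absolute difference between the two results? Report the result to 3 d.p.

0.100

Under bounded:
  q ∨ t = min(1, a+b) on (0.90, 0.24) = 1.00
  t ∨ p = min(1, a+b) on (0.24, 0.69) = 0.93
  (q ∨ t) ∨ (t ∨ p) = min(1, a+b) on (1.00, 0.93) = 1.00
  → value = 1.0000
Under standard min/max:
  q ∨ t = max(a, b) on (0.90, 0.24) = 0.90
  t ∨ p = max(a, b) on (0.24, 0.69) = 0.69
  (q ∨ t) ∨ (t ∨ p) = max(a, b) on (0.90, 0.69) = 0.90
  → value = 0.9000
|1.0000 − 0.9000| = 0.100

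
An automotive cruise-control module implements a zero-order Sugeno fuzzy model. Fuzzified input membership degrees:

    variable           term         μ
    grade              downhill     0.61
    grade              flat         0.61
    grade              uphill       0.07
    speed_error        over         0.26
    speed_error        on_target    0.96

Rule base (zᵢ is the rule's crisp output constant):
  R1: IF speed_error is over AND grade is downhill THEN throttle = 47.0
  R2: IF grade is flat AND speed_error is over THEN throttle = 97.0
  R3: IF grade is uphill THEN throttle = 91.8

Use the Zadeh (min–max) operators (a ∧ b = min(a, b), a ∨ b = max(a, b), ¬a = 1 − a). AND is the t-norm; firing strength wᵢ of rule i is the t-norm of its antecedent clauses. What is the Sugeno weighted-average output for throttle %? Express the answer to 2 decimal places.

74.35

R1 (z=47.0): over=0.26, downhill=0.61; AND[min(a, b)] → w = 0.26
R2 (z=97.0): flat=0.61, over=0.26; AND[min(a, b)] → w = 0.26
R3 (z=91.8): uphill=0.07 → w = 0.07
Weighted average = (0.26·47.0 + 0.26·97.0 + 0.07·91.8) / (0.26 + 0.26 + 0.07)
  = 43.8660 / 0.5900 = 74.35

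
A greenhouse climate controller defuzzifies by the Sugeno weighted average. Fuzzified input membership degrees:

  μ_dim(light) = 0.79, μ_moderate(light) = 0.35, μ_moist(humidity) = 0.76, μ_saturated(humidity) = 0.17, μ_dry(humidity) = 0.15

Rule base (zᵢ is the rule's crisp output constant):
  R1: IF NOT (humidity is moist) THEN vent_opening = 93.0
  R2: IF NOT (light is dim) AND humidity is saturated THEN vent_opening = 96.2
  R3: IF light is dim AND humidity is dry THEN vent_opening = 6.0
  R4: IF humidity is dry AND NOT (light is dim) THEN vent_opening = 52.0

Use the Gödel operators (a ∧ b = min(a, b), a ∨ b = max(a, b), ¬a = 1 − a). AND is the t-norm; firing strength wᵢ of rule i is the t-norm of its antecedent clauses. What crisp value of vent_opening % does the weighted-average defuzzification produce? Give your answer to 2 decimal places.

66.72

R1 (z=93.0): ¬moist=1−0.76=0.24 → w = 0.24
R2 (z=96.2): ¬dim=1−0.79=0.21, saturated=0.17; AND[min(a, b)] → w = 0.17
R3 (z=6.0): dim=0.79, dry=0.15; AND[min(a, b)] → w = 0.15
R4 (z=52.0): dry=0.15, ¬dim=1−0.79=0.21; AND[min(a, b)] → w = 0.15
Weighted average = (0.24·93.0 + 0.17·96.2 + 0.15·6.0 + 0.15·52.0) / (0.24 + 0.17 + 0.15 + 0.15)
  = 47.3740 / 0.7100 = 66.72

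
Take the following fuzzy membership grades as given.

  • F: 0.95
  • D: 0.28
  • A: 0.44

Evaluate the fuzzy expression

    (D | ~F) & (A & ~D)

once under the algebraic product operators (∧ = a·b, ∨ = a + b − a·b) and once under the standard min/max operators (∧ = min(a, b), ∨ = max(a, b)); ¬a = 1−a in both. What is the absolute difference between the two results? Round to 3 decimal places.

Under algebraic product:
  ~F = 1 − 0.9500 = 0.0500
  D | ~F = a + b − a·b on (0.2800, 0.0500) = 0.3160
  ~D = 1 − 0.2800 = 0.7200
  A & ~D = a·b on (0.4400, 0.7200) = 0.3168
  (D | ~F) & (A & ~D) = a·b on (0.3160, 0.3168) = 0.1001
  → value = 0.1001
Under standard min/max:
  ~F = 1 − 0.95 = 0.05
  D | ~F = max(a, b) on (0.28, 0.05) = 0.28
  ~D = 1 − 0.28 = 0.72
  A & ~D = min(a, b) on (0.44, 0.72) = 0.44
  (D | ~F) & (A & ~D) = min(a, b) on (0.28, 0.44) = 0.28
  → value = 0.2800
|0.1001 − 0.2800| = 0.180

0.180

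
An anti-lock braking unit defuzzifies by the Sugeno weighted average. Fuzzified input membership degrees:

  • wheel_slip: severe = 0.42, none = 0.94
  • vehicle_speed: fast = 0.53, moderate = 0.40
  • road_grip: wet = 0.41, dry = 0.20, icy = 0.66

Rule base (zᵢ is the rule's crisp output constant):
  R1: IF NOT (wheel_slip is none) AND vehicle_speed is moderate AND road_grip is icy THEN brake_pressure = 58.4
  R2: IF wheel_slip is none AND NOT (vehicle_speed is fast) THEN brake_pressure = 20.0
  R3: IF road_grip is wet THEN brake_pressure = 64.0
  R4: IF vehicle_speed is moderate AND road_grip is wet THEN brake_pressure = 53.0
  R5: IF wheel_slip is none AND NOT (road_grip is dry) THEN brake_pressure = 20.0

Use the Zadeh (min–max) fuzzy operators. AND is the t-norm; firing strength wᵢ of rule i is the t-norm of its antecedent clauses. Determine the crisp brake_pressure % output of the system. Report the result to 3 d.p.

R1 (z=58.4): ¬none=1−0.94=0.06, moderate=0.40, icy=0.66; AND[min(a, b)] → w = 0.06
R2 (z=20.0): none=0.94, ¬fast=1−0.53=0.47; AND[min(a, b)] → w = 0.47
R3 (z=64.0): wet=0.41 → w = 0.41
R4 (z=53.0): moderate=0.40, wet=0.41; AND[min(a, b)] → w = 0.40
R5 (z=20.0): none=0.94, ¬dry=1−0.20=0.80; AND[min(a, b)] → w = 0.80
Weighted average = (0.06·58.4 + 0.47·20.0 + 0.41·64.0 + 0.40·53.0 + 0.80·20.0) / (0.06 + 0.47 + 0.41 + 0.40 + 0.80)
  = 76.3440 / 2.1400 = 35.675

35.675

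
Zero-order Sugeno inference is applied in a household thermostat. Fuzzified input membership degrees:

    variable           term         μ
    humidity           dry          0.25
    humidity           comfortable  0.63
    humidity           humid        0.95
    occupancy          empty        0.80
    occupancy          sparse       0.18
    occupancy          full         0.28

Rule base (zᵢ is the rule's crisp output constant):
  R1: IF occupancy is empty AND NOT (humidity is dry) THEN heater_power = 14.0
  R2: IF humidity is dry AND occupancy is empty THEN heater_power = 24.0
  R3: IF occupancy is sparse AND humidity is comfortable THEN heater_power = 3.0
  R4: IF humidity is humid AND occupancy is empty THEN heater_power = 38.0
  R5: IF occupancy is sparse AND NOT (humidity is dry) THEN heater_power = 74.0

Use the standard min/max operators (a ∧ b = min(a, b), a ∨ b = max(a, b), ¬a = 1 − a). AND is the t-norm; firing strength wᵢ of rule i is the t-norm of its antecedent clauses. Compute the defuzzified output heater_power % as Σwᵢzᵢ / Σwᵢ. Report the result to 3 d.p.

R1 (z=14.0): empty=0.80, ¬dry=1−0.25=0.75; AND[min(a, b)] → w = 0.75
R2 (z=24.0): dry=0.25, empty=0.80; AND[min(a, b)] → w = 0.25
R3 (z=3.0): sparse=0.18, comfortable=0.63; AND[min(a, b)] → w = 0.18
R4 (z=38.0): humid=0.95, empty=0.80; AND[min(a, b)] → w = 0.80
R5 (z=74.0): sparse=0.18, ¬dry=1−0.25=0.75; AND[min(a, b)] → w = 0.18
Weighted average = (0.75·14.0 + 0.25·24.0 + 0.18·3.0 + 0.80·38.0 + 0.18·74.0) / (0.75 + 0.25 + 0.18 + 0.80 + 0.18)
  = 60.7600 / 2.1600 = 28.130

28.130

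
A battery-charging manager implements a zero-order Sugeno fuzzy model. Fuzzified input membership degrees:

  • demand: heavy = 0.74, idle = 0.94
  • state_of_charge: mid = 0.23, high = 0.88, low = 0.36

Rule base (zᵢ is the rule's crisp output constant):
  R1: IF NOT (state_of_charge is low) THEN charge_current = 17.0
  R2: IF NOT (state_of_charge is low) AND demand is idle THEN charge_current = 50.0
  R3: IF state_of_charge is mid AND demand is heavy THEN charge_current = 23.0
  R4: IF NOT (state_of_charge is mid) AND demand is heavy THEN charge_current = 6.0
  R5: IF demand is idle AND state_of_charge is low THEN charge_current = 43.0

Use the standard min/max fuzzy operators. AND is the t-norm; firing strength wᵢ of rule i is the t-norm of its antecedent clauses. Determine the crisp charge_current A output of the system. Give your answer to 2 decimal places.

26.09

R1 (z=17.0): ¬low=1−0.36=0.64 → w = 0.64
R2 (z=50.0): ¬low=1−0.36=0.64, idle=0.94; AND[min(a, b)] → w = 0.64
R3 (z=23.0): mid=0.23, heavy=0.74; AND[min(a, b)] → w = 0.23
R4 (z=6.0): ¬mid=1−0.23=0.77, heavy=0.74; AND[min(a, b)] → w = 0.74
R5 (z=43.0): idle=0.94, low=0.36; AND[min(a, b)] → w = 0.36
Weighted average = (0.64·17.0 + 0.64·50.0 + 0.23·23.0 + 0.74·6.0 + 0.36·43.0) / (0.64 + 0.64 + 0.23 + 0.74 + 0.36)
  = 68.0900 / 2.6100 = 26.09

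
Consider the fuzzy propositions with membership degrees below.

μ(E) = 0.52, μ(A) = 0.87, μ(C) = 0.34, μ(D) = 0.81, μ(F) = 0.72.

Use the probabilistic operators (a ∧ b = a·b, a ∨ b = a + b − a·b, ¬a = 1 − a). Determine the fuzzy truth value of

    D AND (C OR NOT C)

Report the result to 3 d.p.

0.628

NOT C = 1 − 0.3400 = 0.6600
C OR NOT C = a + b − a·b on (0.3400, 0.6600) = 0.7756
D AND (C OR NOT C) = a·b on (0.8100, 0.7756) = 0.6282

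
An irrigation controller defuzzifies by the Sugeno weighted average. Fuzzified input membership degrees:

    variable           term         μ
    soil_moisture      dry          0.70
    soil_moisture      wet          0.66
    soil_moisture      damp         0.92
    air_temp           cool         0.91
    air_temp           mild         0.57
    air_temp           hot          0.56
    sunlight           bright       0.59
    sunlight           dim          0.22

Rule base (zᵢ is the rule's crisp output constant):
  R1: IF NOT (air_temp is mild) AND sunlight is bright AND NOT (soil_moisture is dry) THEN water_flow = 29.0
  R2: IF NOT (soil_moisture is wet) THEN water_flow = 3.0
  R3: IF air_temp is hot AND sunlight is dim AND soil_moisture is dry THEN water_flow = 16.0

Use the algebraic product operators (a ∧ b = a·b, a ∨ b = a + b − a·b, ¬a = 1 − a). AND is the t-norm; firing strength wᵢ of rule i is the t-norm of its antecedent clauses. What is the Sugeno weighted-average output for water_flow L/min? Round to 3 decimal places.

9.171

R1 (z=29.0): ¬mild=1−0.57=0.43, bright=0.59, ¬dry=1−0.70=0.30; AND[a·b] → w = 0.0761
R2 (z=3.0): ¬wet=1−0.66=0.34 → w = 0.3400
R3 (z=16.0): hot=0.56, dim=0.22, dry=0.70; AND[a·b] → w = 0.0862
Weighted average = (0.0761·29.0 + 0.3400·3.0 + 0.0862·16.0) / (0.0761 + 0.3400 + 0.0862)
  = 4.6070 / 0.5023 = 9.171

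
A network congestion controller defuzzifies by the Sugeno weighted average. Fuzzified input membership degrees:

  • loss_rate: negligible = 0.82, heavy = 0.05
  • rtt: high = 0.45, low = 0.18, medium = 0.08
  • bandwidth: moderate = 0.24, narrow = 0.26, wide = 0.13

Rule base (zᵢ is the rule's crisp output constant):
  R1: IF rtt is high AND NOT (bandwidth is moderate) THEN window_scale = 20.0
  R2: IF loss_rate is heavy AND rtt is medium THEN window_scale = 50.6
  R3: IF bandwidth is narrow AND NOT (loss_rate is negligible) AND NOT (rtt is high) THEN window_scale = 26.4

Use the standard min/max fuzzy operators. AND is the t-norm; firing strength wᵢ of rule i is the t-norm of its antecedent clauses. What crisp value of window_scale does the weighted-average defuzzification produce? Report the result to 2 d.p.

R1 (z=20.0): high=0.45, ¬moderate=1−0.24=0.76; AND[min(a, b)] → w = 0.45
R2 (z=50.6): heavy=0.05, medium=0.08; AND[min(a, b)] → w = 0.05
R3 (z=26.4): narrow=0.26, ¬negligible=1−0.82=0.18, ¬high=1−0.45=0.55; AND[min(a, b)] → w = 0.18
Weighted average = (0.45·20.0 + 0.05·50.6 + 0.18·26.4) / (0.45 + 0.05 + 0.18)
  = 16.2820 / 0.6800 = 23.94

23.94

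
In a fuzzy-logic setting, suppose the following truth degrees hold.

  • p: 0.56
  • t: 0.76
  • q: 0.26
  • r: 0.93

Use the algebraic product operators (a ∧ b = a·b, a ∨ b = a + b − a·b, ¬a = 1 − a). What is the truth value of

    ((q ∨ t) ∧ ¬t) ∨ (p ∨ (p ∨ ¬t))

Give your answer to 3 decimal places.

0.882

q ∨ t = a + b − a·b on (0.2600, 0.7600) = 0.8224
¬t = 1 − 0.7600 = 0.2400
(q ∨ t) ∧ ¬t = a·b on (0.8224, 0.2400) = 0.1974
¬t = 1 − 0.7600 = 0.2400
p ∨ ¬t = a + b − a·b on (0.5600, 0.2400) = 0.6656
p ∨ (p ∨ ¬t) = a + b − a·b on (0.5600, 0.6656) = 0.8529
((q ∨ t) ∧ ¬t) ∨ (p ∨ (p ∨ ¬t)) = a + b − a·b on (0.1974, 0.8529) = 0.8819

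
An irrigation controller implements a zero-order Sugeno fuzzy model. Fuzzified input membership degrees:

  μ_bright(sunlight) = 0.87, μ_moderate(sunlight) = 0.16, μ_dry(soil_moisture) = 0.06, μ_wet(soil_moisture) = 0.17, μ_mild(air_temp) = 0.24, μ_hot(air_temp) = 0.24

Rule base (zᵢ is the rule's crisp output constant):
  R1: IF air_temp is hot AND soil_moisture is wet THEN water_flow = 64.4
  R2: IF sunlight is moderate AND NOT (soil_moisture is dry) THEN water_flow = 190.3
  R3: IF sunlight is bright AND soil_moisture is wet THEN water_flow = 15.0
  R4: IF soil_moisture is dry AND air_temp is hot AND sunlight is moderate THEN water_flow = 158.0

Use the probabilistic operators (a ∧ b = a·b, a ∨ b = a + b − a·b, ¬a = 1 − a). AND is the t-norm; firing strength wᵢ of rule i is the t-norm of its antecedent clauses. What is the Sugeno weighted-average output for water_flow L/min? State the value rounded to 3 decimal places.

R1 (z=64.4): hot=0.24, wet=0.17; AND[a·b] → w = 0.0408
R2 (z=190.3): moderate=0.16, ¬dry=1−0.06=0.94; AND[a·b] → w = 0.1504
R3 (z=15.0): bright=0.87, wet=0.17; AND[a·b] → w = 0.1479
R4 (z=158.0): dry=0.06, hot=0.24, moderate=0.16; AND[a·b] → w = 0.0023
Weighted average = (0.0408·64.4 + 0.1504·190.3 + 0.1479·15.0 + 0.0023·158.0) / (0.0408 + 0.1504 + 0.1479 + 0.0023)
  = 33.8312 / 0.3414 = 99.094

99.094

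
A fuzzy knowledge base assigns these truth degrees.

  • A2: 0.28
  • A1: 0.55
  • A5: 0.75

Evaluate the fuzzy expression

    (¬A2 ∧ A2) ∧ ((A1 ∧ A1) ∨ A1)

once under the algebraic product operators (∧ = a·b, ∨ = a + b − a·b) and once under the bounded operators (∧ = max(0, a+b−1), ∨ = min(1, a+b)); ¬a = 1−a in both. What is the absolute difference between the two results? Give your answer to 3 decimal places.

0.138

Under algebraic product:
  ¬A2 = 1 − 0.2800 = 0.7200
  ¬A2 ∧ A2 = a·b on (0.7200, 0.2800) = 0.2016
  A1 ∧ A1 = a·b on (0.5500, 0.5500) = 0.3025
  (A1 ∧ A1) ∨ A1 = a + b − a·b on (0.3025, 0.5500) = 0.6861
  (¬A2 ∧ A2) ∧ ((A1 ∧ A1) ∨ A1) = a·b on (0.2016, 0.6861) = 0.1383
  → value = 0.1383
Under bounded:
  ¬A2 = 1 − 0.28 = 0.72
  ¬A2 ∧ A2 = max(0, a+b−1) on (0.72, 0.28) = 0.00
  A1 ∧ A1 = max(0, a+b−1) on (0.55, 0.55) = 0.10
  (A1 ∧ A1) ∨ A1 = min(1, a+b) on (0.10, 0.55) = 0.65
  (¬A2 ∧ A2) ∧ ((A1 ∧ A1) ∨ A1) = max(0, a+b−1) on (0.00, 0.65) = 0.00
  → value = 0.0000
|0.1383 − 0.0000| = 0.138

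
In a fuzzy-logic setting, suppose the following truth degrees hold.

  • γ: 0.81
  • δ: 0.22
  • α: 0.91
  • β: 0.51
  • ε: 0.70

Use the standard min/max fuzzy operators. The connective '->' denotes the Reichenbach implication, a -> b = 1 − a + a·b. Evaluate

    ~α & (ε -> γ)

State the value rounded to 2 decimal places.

0.09

~α = 1 − 0.91 = 0.09
ε -> γ  [Reichenbach: 1 − a + a·b] with a=0.70, b=0.81 → 0.87
~α & (ε -> γ) = min(a, b) on (0.09, 0.87) = 0.09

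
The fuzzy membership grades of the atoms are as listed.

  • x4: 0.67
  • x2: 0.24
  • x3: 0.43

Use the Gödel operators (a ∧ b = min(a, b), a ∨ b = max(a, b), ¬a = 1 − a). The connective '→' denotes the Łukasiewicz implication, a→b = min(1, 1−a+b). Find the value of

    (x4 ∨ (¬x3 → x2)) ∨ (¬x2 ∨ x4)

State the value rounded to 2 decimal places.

¬x3 = 1 − 0.43 = 0.57
¬x3 → x2  [Łukasiewicz: min(1, 1−a+b)] with a=0.57, b=0.24 → 0.67
x4 ∨ (¬x3 → x2) = max(a, b) on (0.67, 0.67) = 0.67
¬x2 = 1 − 0.24 = 0.76
¬x2 ∨ x4 = max(a, b) on (0.76, 0.67) = 0.76
(x4 ∨ (¬x3 → x2)) ∨ (¬x2 ∨ x4) = max(a, b) on (0.67, 0.76) = 0.76

0.76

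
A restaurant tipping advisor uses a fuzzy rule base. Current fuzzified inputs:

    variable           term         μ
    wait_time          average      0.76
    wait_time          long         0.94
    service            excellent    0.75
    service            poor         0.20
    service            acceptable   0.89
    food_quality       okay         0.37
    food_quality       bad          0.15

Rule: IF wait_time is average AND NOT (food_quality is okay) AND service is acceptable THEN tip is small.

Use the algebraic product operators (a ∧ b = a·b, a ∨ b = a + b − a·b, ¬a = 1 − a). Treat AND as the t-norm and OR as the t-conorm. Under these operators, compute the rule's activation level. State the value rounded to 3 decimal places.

firing strength: average=0.76, ¬okay=1−0.37=0.63, acceptable=0.89; AND[a·b] → w = 0.4261

0.426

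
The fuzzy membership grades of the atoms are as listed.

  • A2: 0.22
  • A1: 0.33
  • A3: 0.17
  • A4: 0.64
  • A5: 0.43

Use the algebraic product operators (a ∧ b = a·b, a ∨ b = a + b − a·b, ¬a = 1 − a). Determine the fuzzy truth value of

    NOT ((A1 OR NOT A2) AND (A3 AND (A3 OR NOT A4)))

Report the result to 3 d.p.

0.932

NOT A2 = 1 − 0.2200 = 0.7800
A1 OR NOT A2 = a + b − a·b on (0.3300, 0.7800) = 0.8526
NOT A4 = 1 − 0.6400 = 0.3600
A3 OR NOT A4 = a + b − a·b on (0.1700, 0.3600) = 0.4688
A3 AND (A3 OR NOT A4) = a·b on (0.1700, 0.4688) = 0.0797
(A1 OR NOT A2) AND (A3 AND (A3 OR NOT A4)) = a·b on (0.8526, 0.0797) = 0.0679
NOT ((A1 OR NOT A2) AND (A3 AND (A3 OR NOT A4))) = 1 − 0.0679 = 0.9321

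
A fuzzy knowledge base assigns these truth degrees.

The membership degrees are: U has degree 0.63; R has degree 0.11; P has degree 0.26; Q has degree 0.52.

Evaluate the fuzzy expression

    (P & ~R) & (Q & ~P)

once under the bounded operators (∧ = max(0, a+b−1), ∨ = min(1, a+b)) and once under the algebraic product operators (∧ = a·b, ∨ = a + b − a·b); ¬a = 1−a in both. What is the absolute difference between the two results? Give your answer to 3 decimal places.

Under bounded:
  ~R = 1 − 0.11 = 0.89
  P & ~R = max(0, a+b−1) on (0.26, 0.89) = 0.15
  ~P = 1 − 0.26 = 0.74
  Q & ~P = max(0, a+b−1) on (0.52, 0.74) = 0.26
  (P & ~R) & (Q & ~P) = max(0, a+b−1) on (0.15, 0.26) = 0.00
  → value = 0.0000
Under algebraic product:
  ~R = 1 − 0.1100 = 0.8900
  P & ~R = a·b on (0.2600, 0.8900) = 0.2314
  ~P = 1 − 0.2600 = 0.7400
  Q & ~P = a·b on (0.5200, 0.7400) = 0.3848
  (P & ~R) & (Q & ~P) = a·b on (0.2314, 0.3848) = 0.0890
  → value = 0.0890
|0.0000 − 0.0890| = 0.089

0.089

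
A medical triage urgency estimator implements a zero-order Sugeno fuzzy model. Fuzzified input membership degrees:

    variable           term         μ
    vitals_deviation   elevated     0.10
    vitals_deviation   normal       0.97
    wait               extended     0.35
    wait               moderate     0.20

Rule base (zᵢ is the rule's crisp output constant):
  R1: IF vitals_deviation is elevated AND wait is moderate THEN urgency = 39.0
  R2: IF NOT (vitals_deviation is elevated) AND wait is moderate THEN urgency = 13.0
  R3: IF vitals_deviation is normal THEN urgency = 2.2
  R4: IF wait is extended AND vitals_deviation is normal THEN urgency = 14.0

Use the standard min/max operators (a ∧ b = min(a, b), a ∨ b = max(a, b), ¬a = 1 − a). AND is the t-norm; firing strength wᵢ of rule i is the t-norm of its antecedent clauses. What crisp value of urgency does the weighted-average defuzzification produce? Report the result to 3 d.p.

8.354

R1 (z=39.0): elevated=0.10, moderate=0.20; AND[min(a, b)] → w = 0.10
R2 (z=13.0): ¬elevated=1−0.10=0.90, moderate=0.20; AND[min(a, b)] → w = 0.20
R3 (z=2.2): normal=0.97 → w = 0.97
R4 (z=14.0): extended=0.35, normal=0.97; AND[min(a, b)] → w = 0.35
Weighted average = (0.10·39.0 + 0.20·13.0 + 0.97·2.2 + 0.35·14.0) / (0.10 + 0.20 + 0.97 + 0.35)
  = 13.5340 / 1.6200 = 8.354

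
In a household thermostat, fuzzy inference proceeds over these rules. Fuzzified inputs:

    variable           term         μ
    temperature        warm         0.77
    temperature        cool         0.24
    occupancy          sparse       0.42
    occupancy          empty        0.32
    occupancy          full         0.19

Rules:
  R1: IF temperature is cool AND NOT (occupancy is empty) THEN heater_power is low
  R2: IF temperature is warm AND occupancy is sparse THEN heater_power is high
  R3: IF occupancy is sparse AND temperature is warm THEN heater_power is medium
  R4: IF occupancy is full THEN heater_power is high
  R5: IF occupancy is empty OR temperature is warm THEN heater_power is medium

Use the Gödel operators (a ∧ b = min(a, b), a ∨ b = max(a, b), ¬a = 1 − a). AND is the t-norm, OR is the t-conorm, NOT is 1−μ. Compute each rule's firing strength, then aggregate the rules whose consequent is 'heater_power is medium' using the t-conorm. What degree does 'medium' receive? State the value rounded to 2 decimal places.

R1: cool=0.24, ¬empty=1−0.32=0.68; AND[min(a, b)] → w = 0.24
R2: warm=0.77, sparse=0.42; AND[min(a, b)] → w = 0.42
R3: sparse=0.42, warm=0.77; AND[min(a, b)] → w = 0.42
R4: full=0.19 → w = 0.19
R5: empty=0.32, warm=0.77; OR[max(a, b)] → w = 0.77
Rules with consequent 'medium': {R3, R5} → strengths 0.42, 0.77
Aggregate via t-conorm [max(a, b)]: 0.77

0.77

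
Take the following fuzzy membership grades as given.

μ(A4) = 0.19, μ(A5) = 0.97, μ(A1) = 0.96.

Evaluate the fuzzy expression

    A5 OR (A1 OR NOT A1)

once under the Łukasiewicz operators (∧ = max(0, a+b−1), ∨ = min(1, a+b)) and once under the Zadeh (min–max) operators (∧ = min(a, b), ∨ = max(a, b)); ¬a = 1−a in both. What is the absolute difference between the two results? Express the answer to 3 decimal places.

0.030

Under Łukasiewicz:
  NOT A1 = 1 − 0.96 = 0.04
  A1 OR NOT A1 = min(1, a+b) on (0.96, 0.04) = 1.00
  A5 OR (A1 OR NOT A1) = min(1, a+b) on (0.97, 1.00) = 1.00
  → value = 1.0000
Under Zadeh (min–max):
  NOT A1 = 1 − 0.96 = 0.04
  A1 OR NOT A1 = max(a, b) on (0.96, 0.04) = 0.96
  A5 OR (A1 OR NOT A1) = max(a, b) on (0.97, 0.96) = 0.97
  → value = 0.9700
|1.0000 − 0.9700| = 0.030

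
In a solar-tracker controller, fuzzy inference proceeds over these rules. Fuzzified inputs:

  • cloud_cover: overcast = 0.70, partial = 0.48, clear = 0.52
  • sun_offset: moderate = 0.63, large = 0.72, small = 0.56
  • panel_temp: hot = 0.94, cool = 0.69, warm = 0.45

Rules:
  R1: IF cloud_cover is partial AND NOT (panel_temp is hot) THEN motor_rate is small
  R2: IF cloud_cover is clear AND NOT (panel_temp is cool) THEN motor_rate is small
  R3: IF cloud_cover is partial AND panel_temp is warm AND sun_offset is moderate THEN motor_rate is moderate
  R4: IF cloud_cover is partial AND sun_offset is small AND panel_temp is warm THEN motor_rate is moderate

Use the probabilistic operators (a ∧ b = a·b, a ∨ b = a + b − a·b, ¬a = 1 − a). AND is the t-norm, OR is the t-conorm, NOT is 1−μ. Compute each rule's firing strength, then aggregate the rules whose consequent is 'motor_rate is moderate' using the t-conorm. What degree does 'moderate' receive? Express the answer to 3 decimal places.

R1: partial=0.48, ¬hot=1−0.94=0.06; AND[a·b] → w = 0.0288
R2: clear=0.52, ¬cool=1−0.69=0.31; AND[a·b] → w = 0.1612
R3: partial=0.48, warm=0.45, moderate=0.63; AND[a·b] → w = 0.1361
R4: partial=0.48, small=0.56, warm=0.45; AND[a·b] → w = 0.1210
Rules with consequent 'moderate': {R3, R4} → strengths 0.1361, 0.1210
Aggregate via t-conorm [a + b − a·b]: 0.2406

0.241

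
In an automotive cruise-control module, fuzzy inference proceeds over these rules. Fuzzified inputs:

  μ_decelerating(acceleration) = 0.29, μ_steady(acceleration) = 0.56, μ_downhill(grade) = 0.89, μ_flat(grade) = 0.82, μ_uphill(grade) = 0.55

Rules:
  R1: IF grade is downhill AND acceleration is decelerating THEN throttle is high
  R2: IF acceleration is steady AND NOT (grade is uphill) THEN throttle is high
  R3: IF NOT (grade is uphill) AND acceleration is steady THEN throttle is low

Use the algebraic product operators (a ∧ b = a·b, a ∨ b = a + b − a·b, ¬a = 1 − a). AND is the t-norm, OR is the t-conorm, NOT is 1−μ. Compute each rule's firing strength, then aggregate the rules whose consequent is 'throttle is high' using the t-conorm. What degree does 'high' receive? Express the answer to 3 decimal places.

R1: downhill=0.89, decelerating=0.29; AND[a·b] → w = 0.2581
R2: steady=0.56, ¬uphill=1−0.55=0.45; AND[a·b] → w = 0.2520
R3: ¬uphill=1−0.55=0.45, steady=0.56; AND[a·b] → w = 0.2520
Rules with consequent 'high': {R1, R2} → strengths 0.2581, 0.2520
Aggregate via t-conorm [a + b − a·b]: 0.4451

0.445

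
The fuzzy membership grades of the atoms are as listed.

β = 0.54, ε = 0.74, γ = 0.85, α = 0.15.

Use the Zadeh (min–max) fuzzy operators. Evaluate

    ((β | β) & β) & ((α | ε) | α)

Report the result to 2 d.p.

0.54

β | β = max(a, b) on (0.54, 0.54) = 0.54
(β | β) & β = min(a, b) on (0.54, 0.54) = 0.54
α | ε = max(a, b) on (0.15, 0.74) = 0.74
(α | ε) | α = max(a, b) on (0.74, 0.15) = 0.74
((β | β) & β) & ((α | ε) | α) = min(a, b) on (0.54, 0.74) = 0.54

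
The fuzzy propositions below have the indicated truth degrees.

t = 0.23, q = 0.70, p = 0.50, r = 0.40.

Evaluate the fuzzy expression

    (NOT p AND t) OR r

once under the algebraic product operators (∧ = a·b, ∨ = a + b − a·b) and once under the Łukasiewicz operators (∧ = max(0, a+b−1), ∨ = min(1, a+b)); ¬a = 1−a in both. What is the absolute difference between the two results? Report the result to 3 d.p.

0.069

Under algebraic product:
  NOT p = 1 − 0.5000 = 0.5000
  NOT p AND t = a·b on (0.5000, 0.2300) = 0.1150
  (NOT p AND t) OR r = a + b − a·b on (0.1150, 0.4000) = 0.4690
  → value = 0.4690
Under Łukasiewicz:
  NOT p = 1 − 0.50 = 0.50
  NOT p AND t = max(0, a+b−1) on (0.50, 0.23) = 0.00
  (NOT p AND t) OR r = min(1, a+b) on (0.00, 0.40) = 0.40
  → value = 0.4000
|0.4690 − 0.4000| = 0.069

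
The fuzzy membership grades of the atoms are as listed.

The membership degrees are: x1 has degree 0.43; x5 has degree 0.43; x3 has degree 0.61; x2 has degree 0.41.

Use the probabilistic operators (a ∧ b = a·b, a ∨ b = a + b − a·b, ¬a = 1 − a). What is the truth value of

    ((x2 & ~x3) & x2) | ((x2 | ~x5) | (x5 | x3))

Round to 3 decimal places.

~x3 = 1 − 0.6100 = 0.3900
x2 & ~x3 = a·b on (0.4100, 0.3900) = 0.1599
(x2 & ~x3) & x2 = a·b on (0.1599, 0.4100) = 0.0656
~x5 = 1 − 0.4300 = 0.5700
x2 | ~x5 = a + b − a·b on (0.4100, 0.5700) = 0.7463
x5 | x3 = a + b − a·b on (0.4300, 0.6100) = 0.7777
(x2 | ~x5) | (x5 | x3) = a + b − a·b on (0.7463, 0.7777) = 0.9436
((x2 & ~x3) & x2) | ((x2 | ~x5) | (x5 | x3)) = a + b − a·b on (0.0656, 0.9436) = 0.9473

0.947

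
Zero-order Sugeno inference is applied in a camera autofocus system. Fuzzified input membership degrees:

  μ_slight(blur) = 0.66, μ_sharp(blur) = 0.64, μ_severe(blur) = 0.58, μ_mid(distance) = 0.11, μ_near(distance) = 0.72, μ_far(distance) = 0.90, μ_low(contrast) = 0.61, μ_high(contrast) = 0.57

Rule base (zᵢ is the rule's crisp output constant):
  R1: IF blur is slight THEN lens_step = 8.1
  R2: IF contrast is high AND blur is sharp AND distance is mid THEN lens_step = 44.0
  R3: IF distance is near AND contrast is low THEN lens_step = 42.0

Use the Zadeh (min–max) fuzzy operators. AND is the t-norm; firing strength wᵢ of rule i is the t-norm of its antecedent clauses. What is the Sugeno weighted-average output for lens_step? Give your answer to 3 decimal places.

R1 (z=8.1): slight=0.66 → w = 0.66
R2 (z=44.0): high=0.57, sharp=0.64, mid=0.11; AND[min(a, b)] → w = 0.11
R3 (z=42.0): near=0.72, low=0.61; AND[min(a, b)] → w = 0.61
Weighted average = (0.66·8.1 + 0.11·44.0 + 0.61·42.0) / (0.66 + 0.11 + 0.61)
  = 35.8060 / 1.3800 = 25.946

25.946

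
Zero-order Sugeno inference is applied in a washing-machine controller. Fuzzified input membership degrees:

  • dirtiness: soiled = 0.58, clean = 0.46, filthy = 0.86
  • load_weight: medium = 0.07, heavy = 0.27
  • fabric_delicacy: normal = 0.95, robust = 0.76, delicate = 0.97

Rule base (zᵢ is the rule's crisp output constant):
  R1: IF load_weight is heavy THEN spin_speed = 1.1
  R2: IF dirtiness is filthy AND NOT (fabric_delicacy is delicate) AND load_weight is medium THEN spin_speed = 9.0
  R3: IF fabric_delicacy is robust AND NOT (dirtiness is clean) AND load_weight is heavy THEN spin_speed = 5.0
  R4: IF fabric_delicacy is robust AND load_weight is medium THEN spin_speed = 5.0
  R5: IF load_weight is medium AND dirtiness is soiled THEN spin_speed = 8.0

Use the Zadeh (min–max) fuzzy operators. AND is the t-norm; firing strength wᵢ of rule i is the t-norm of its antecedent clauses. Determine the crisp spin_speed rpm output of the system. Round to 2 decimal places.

3.98

R1 (z=1.1): heavy=0.27 → w = 0.27
R2 (z=9.0): filthy=0.86, ¬delicate=1−0.97=0.03, medium=0.07; AND[min(a, b)] → w = 0.03
R3 (z=5.0): robust=0.76, ¬clean=1−0.46=0.54, heavy=0.27; AND[min(a, b)] → w = 0.27
R4 (z=5.0): robust=0.76, medium=0.07; AND[min(a, b)] → w = 0.07
R5 (z=8.0): medium=0.07, soiled=0.58; AND[min(a, b)] → w = 0.07
Weighted average = (0.27·1.1 + 0.03·9.0 + 0.27·5.0 + 0.07·5.0 + 0.07·8.0) / (0.27 + 0.03 + 0.27 + 0.07 + 0.07)
  = 2.8270 / 0.7100 = 3.98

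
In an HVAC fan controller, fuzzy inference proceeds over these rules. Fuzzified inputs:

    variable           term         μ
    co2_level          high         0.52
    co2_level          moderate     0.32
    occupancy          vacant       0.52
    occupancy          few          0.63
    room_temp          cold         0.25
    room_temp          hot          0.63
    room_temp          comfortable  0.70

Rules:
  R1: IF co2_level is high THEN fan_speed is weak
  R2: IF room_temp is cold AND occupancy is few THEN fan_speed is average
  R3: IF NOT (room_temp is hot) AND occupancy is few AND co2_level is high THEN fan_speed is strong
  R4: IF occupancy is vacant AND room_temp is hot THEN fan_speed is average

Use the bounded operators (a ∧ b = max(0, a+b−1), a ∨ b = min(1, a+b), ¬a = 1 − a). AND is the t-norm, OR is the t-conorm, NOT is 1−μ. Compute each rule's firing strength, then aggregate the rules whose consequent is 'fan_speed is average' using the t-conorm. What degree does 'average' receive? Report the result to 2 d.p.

R1: high=0.52 → w = 0.52
R2: cold=0.25, few=0.63; AND[max(0, a+b−1)] → w = 0.00
R3: ¬hot=1−0.63=0.37, few=0.63, high=0.52; AND[max(0, a+b−1)] → w = 0.00
R4: vacant=0.52, hot=0.63; AND[max(0, a+b−1)] → w = 0.15
Rules with consequent 'average': {R2, R4} → strengths 0.00, 0.15
Aggregate via t-conorm [min(1, a+b)]: 0.15

0.15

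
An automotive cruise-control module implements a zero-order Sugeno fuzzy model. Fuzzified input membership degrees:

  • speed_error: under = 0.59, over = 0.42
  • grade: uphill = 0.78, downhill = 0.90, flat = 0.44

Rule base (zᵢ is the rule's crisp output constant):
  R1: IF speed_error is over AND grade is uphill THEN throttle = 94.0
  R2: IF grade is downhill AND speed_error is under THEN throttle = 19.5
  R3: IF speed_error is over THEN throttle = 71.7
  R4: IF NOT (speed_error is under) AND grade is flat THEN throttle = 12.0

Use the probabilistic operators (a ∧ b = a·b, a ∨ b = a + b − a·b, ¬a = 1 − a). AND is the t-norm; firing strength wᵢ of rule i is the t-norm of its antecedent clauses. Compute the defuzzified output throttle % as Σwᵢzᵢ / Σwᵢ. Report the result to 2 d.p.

50.33

R1 (z=94.0): over=0.42, uphill=0.78; AND[a·b] → w = 0.3276
R2 (z=19.5): downhill=0.90, under=0.59; AND[a·b] → w = 0.5310
R3 (z=71.7): over=0.42 → w = 0.4200
R4 (z=12.0): ¬under=1−0.59=0.41, flat=0.44; AND[a·b] → w = 0.1804
Weighted average = (0.3276·94.0 + 0.5310·19.5 + 0.4200·71.7 + 0.1804·12.0) / (0.3276 + 0.5310 + 0.4200 + 0.1804)
  = 73.4277 / 1.4590 = 50.33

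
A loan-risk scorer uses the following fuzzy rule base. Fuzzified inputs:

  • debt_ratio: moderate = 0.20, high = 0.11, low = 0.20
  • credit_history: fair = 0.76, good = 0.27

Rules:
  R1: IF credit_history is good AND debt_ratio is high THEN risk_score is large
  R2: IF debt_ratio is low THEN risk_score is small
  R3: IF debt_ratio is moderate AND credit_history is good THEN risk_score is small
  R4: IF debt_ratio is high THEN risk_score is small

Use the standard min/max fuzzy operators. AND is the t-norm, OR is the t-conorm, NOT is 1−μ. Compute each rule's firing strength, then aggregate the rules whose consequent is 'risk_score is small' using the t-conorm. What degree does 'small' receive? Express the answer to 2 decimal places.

R1: good=0.27, high=0.11; AND[min(a, b)] → w = 0.11
R2: low=0.20 → w = 0.20
R3: moderate=0.20, good=0.27; AND[min(a, b)] → w = 0.20
R4: high=0.11 → w = 0.11
Rules with consequent 'small': {R2, R3, R4} → strengths 0.20, 0.20, 0.11
Aggregate via t-conorm [max(a, b)]: 0.20

0.20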